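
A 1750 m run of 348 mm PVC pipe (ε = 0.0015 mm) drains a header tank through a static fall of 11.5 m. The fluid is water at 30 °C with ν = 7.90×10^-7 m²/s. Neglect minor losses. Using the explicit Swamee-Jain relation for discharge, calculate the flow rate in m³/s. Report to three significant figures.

Q ≈ 0.183 m³/s

Swamee-Jain (Type II): Q = -0.965·√(gD⁵h_f/L)·ln[ε/(3.7D) + √(3.17ν²L/(gD³h_f))]
√(gD⁵h_f/L) = √(9.81·0.348⁵·11.5/1750) = 0.01814
ε/(3.7D) = 1.16×10^-6; √(3.17ν²L/(gD³h_f)) = 2.70×10^-5
Q = -0.965·0.01814·ln(2.815×10^-5) = 0.1834 m³/s
Check: V = 1.93 m/s, Re = 8.49×10^5, f = 0.01203, h_f = 11.5 m ≈ 11.5 m ✓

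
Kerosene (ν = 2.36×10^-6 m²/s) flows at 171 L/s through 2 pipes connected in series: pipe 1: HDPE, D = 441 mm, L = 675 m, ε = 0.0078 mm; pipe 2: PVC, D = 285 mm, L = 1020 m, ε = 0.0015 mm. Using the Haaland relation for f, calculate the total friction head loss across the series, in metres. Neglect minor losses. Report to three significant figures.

H ≈ 20.1 m

Pipe 1: V = 1.120 m/s, Re = 2.09×10^5, ε/D = 1.77×10^-5, f = 0.01548, h_1 = f(L/D)V²/2g = 1.513 m
Pipe 2: V = 2.681 m/s, Re = 3.24×10^5, ε/D = 5.26×10^-6, f = 0.01418, h_2 = f(L/D)V²/2g = 18.59 m
Series → Q common, losses add: H = Σh = 20.10 m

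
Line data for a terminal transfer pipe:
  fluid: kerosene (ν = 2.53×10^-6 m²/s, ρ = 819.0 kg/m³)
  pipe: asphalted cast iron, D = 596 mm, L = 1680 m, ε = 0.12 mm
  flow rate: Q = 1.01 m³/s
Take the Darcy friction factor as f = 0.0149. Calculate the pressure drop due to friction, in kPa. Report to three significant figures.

V = 4Q/(πD²) = 4·1.01/(π·0.596²) = 3.620 m/s
h_f = f(L/D)V²/(2g) = 0.01490·(1680/0.596)·3.620²/(2·9.81) = 28.06 m
Δp = ρg·h_f = 819.0·9.81·28.06 = 225.4 kPa

Δp ≈ 225 kPa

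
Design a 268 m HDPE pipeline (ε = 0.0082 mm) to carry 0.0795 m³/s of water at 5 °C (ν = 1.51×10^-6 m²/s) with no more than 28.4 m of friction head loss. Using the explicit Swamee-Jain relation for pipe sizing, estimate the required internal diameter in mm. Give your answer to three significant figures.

Swamee-Jain (Type III): D = 0.66·[ε^1.25·(LQ²/(gh_f))^4.75 + ν·Q^9.4·(L/(gh_f))^5.2]^0.04
LQ²/(gh_f) = 0.006080; L/(gh_f) = 0.9619
Term 1 = ε^1.25·(…)^4.75 = 1.31×10^-17; Term 2 = ν·Q^9.4·(…)^5.2 = 5.69×10^-17
D = 0.66·(1.31×10^-17 + 5.69×10^-17)^0.04 = 0.1490 m = 149 mm
Check: V = 4.56 m/s, Re = 4.50×10^5, f = 0.01411, h_f = 26.8 m ≈ 28.4 m ✓

D ≈ 149 mm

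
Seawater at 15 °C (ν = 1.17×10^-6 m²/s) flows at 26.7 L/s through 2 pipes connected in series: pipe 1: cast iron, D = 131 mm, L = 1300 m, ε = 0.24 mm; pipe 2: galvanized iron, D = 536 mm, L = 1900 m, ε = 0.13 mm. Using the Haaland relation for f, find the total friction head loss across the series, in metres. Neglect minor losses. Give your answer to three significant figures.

Pipe 1: V = 1.981 m/s, Re = 2.22×10^5, ε/D = 0.00183, f = 0.02368, h_1 = f(L/D)V²/2g = 47.01 m
Pipe 2: V = 0.1183 m/s, Re = 5.42×10^4, ε/D = 2.43×10^-4, f = 0.02111, h_2 = f(L/D)V²/2g = 0.05340 m
Series → Q common, losses add: H = Σh = 47.06 m

H ≈ 47.1 m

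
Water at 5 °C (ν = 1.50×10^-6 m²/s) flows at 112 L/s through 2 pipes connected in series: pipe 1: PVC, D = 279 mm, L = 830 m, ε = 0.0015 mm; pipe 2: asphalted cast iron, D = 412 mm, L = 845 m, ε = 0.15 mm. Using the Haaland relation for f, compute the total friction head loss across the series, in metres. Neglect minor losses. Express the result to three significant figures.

Pipe 1: V = 1.832 m/s, Re = 3.41×10^5, ε/D = 5.38×10^-6, f = 0.01405, h_1 = f(L/D)V²/2g = 7.151 m
Pipe 2: V = 0.8401 m/s, Re = 2.31×10^5, ε/D = 3.64×10^-4, f = 0.01764, h_2 = f(L/D)V²/2g = 1.301 m
Series → Q common, losses add: H = Σh = 8.452 m

H ≈ 8.45 m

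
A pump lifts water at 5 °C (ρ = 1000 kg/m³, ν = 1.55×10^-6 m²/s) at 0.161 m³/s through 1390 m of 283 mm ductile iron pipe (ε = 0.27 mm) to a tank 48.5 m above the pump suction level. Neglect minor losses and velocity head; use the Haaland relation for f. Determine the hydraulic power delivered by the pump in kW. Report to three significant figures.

V = 4Q/(πD²) = 2.560 m/s; Re = 4.67×10^5; ε/D = 9.54×10^-4; f = 0.02003
h_f = f(L/D)V²/2g = 32.85 m
Total head H = z + h_f = 48.5 + 32.85 = 81.35 m
P_hyd = ρgQH = 1000·9.81·0.161·81.35 = 128.5 kW

P_hyd ≈ 128 kW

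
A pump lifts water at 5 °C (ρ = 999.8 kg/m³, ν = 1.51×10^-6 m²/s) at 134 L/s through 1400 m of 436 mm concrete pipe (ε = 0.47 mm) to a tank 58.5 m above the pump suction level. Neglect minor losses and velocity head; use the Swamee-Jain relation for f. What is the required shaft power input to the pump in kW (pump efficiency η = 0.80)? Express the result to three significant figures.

V = 4Q/(πD²) = 0.8975 m/s; Re = 2.59×10^5; ε/D = 0.00108; f = 0.02120
h_f = f(L/D)V²/2g = 2.795 m
Total head H = z + h_f = 58.5 + 2.795 = 61.30 m
P_hyd = ρgQH = 999.8·9.81·0.134·61.30 = 80.56 kW
P_shaft = P_hyd/η = 80.56/0.80 = 100.7 kW

P_shaft ≈ 101 kW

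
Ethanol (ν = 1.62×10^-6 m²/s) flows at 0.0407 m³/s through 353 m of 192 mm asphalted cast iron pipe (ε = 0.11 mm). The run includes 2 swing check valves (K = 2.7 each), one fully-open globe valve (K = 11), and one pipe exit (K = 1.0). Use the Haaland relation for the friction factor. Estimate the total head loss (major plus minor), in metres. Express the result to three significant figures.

H_L ≈ 5.33 m

V = 4Q/(πD²) = 1.406 m/s; V²/2g = 0.1007 m
Re = 1.67×10^5, ε/D = 5.73×10^-4 → f = 0.01931 (Haaland)
Major: h_f = f(L/D)·V²/2g = 0.01931·1839·0.1007 = 3.575 m
Minor: ΣK = 17.4; h_m = ΣK·V²/2g = 1.752 m
Total H_L = 3.575 + 1.752 = 5.328 m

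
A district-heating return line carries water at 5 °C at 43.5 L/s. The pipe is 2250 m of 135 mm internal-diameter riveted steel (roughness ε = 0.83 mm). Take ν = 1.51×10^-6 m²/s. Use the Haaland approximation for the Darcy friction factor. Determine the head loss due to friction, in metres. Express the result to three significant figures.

V = 4Q/(πD²) = 4·0.0435/(π·0.135²) = 3.039 m/s
Re = VD/ν = 3.039·0.135/1.51×10^-6 = 2.72×10^5 → turbulent
ε/D = 0.83/135 = 0.00615
Haaland: f = 0.03271
h_f = f(L/D)V²/(2g) = 0.03271·(2250/0.135)·3.039²/(2·9.81) = 256.6 m

h_f ≈ 257 m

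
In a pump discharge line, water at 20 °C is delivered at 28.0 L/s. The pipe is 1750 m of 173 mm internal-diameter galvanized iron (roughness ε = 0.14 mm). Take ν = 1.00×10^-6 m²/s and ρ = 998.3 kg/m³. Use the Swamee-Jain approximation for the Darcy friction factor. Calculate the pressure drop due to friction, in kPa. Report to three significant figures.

Δp ≈ 146 kPa

V = 4Q/(πD²) = 4·0.0280/(π·0.173²) = 1.191 m/s
Re = VD/ν = 1.191·0.173/1.00×10^-6 = 2.06×10^5 → turbulent
ε/D = 0.14/173 = 8.09×10^-4
Swamee-Jain: f = 0.02036
h_f = f(L/D)V²/(2g) = 0.02036·(1750/0.173)·1.191²/(2·9.81) = 14.90 m
Δp = ρg·h_f = 998.3·9.81·14.90 = 145.9 kPa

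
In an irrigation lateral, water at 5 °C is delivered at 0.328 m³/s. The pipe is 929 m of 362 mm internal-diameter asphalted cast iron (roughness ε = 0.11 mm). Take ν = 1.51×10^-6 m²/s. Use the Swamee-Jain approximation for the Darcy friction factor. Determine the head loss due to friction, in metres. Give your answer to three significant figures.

V = 4Q/(πD²) = 4·0.328/(π·0.362²) = 3.187 m/s
Re = VD/ν = 3.187·0.362/1.51×10^-6 = 7.64×10^5 → turbulent
ε/D = 0.11/362 = 3.04×10^-4
Swamee-Jain: f = 0.01599
h_f = f(L/D)V²/(2g) = 0.01599·(929/0.362)·3.187²/(2·9.81) = 21.25 m

h_f ≈ 21.2 m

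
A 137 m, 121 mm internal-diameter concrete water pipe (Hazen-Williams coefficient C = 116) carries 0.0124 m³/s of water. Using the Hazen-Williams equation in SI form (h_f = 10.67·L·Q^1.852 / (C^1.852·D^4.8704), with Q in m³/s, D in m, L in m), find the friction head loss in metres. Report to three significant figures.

h_f = 10.67·137·0.0124^1.852 / (116^1.852·0.121^4.8704) = 1.896 m

h_f ≈ 1.90 m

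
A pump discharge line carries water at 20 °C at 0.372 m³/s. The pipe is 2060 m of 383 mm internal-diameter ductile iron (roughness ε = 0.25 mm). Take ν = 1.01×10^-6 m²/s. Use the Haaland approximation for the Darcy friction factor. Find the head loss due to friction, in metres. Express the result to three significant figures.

V = 4Q/(πD²) = 4·0.372/(π·0.383²) = 3.229 m/s
Re = VD/ν = 3.229·0.383/1.01×10^-6 = 1.22×10^6 → turbulent
ε/D = 0.25/383 = 6.53×10^-4
Haaland: f = 0.01808
h_f = f(L/D)V²/(2g) = 0.01808·(2060/0.383)·3.229²/(2·9.81) = 51.67 m

h_f ≈ 51.7 m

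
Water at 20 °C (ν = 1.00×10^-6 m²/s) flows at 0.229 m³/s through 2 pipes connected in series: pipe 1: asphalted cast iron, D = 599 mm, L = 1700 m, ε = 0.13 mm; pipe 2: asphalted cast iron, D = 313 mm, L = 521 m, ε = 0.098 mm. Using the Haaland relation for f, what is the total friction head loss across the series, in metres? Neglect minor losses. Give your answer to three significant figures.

H ≈ 13.3 m

Pipe 1: V = 0.8126 m/s, Re = 4.87×10^5, ε/D = 2.17×10^-4, f = 0.01548, h_1 = f(L/D)V²/2g = 1.479 m
Pipe 2: V = 2.976 m/s, Re = 9.32×10^5, ε/D = 3.13×10^-4, f = 0.01576, h_2 = f(L/D)V²/2g = 11.84 m
Series → Q common, losses add: H = Σh = 13.32 m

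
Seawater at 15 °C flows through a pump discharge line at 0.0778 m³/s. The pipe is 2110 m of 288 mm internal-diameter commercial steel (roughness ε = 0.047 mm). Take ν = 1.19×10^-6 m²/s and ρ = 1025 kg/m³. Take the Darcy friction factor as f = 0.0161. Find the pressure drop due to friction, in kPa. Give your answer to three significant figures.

V = 4Q/(πD²) = 4·0.0778/(π·0.288²) = 1.194 m/s
h_f = f(L/D)V²/(2g) = 0.01610·(2110/0.288)·1.194²/(2·9.81) = 8.575 m
Δp = ρg·h_f = 1025·9.81·8.575 = 86.22 kPa

Δp ≈ 86.2 kPa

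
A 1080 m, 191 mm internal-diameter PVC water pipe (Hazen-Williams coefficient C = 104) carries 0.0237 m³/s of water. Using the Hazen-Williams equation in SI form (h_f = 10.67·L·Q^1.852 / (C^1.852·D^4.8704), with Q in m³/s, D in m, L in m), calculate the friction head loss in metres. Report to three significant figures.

h_f ≈ 6.57 m

h_f = 10.67·1080·0.0237^1.852 / (104^1.852·0.191^4.8704) = 6.573 m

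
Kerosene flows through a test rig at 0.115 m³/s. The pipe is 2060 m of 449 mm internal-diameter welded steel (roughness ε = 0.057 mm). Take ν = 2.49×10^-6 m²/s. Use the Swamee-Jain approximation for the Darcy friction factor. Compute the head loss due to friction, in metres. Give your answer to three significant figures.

V = 4Q/(πD²) = 4·0.115/(π·0.449²) = 0.7263 m/s
Re = VD/ν = 0.7263·0.449/2.49×10^-6 = 1.31×10^5 → turbulent
ε/D = 0.057/449 = 1.27×10^-4
Swamee-Jain: f = 0.01775
h_f = f(L/D)V²/(2g) = 0.01775·(2060/0.449)·0.7263²/(2·9.81) = 2.190 m

h_f ≈ 2.19 m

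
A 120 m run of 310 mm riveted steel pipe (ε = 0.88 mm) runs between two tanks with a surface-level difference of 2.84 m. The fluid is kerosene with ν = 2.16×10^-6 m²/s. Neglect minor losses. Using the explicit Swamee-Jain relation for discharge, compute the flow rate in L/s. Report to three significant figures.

Swamee-Jain (Type II): Q = -0.965·√(gD⁵h_f/L)·ln[ε/(3.7D) + √(3.17ν²L/(gD³h_f))]
√(gD⁵h_f/L) = √(9.81·0.310⁵·2.84/120) = 0.02578
ε/(3.7D) = 7.67×10^-4; √(3.17ν²L/(gD³h_f)) = 4.62×10^-5
Q = -0.965·0.02578·ln(8.135×10^-4) = 0.1770 m³/s
Check: V = 2.35 m/s, Re = 3.37×10^5, f = 0.02632, h_f = 2.86 m ≈ 2.84 m ✓

Q ≈ 177 L/s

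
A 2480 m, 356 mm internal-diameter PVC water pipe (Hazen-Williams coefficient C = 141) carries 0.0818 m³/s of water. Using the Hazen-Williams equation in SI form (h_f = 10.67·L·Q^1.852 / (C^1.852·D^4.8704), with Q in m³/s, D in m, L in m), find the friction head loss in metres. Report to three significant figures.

h_f ≈ 4.10 m

h_f = 10.67·2480·0.0818^1.852 / (141^1.852·0.356^4.8704) = 4.105 m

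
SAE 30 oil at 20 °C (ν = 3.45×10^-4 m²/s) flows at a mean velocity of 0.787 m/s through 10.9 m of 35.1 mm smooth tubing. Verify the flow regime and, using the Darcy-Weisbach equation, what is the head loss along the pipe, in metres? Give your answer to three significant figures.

Re = VD/ν = 0.787·0.03510/3.45×10^-4 = 80.1 → laminar (Re < 2300)
f = 64/Re = 0.7993
h_f = f(L/D)V²/(2g) = 0.7993·(10.9/0.03510)·0.787²/(2·9.81) = 7.836 m

h_f ≈ 7.84 m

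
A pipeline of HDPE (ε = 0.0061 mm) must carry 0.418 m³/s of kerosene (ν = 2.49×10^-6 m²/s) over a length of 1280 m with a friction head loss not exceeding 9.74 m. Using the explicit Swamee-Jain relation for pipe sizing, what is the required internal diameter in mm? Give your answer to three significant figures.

D ≈ 487 mm

Swamee-Jain (Type III): D = 0.66·[ε^1.25·(LQ²/(gh_f))^4.75 + ν·Q^9.4·(L/(gh_f))^5.2]^0.04
LQ²/(gh_f) = 2.341; L/(gh_f) = 13.40
Term 1 = ε^1.25·(…)^4.75 = 1.72×10^-5; Term 2 = ν·Q^9.4·(…)^5.2 = 4.96×10^-4
D = 0.66·(1.72×10^-5 + 4.96×10^-4)^0.04 = 0.4875 m = 487 mm
Check: V = 2.24 m/s, Re = 4.38×10^5, f = 0.01359, h_f = 9.12 m ≈ 9.74 m ✓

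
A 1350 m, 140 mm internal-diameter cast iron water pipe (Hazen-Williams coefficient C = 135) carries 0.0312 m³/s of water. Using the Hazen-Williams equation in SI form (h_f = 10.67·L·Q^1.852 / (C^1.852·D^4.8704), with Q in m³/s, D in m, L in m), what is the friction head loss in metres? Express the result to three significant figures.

h_f ≈ 38.3 m

h_f = 10.67·1350·0.0312^1.852 / (135^1.852·0.140^4.8704) = 38.28 m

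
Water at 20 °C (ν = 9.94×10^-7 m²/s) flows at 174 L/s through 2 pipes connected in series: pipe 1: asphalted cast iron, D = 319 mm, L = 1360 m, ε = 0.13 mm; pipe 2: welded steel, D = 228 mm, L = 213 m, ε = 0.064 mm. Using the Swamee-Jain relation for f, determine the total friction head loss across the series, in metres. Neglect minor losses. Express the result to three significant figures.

Pipe 1: V = 2.177 m/s, Re = 6.99×10^5, ε/D = 4.08×10^-4, f = 0.01688, h_1 = f(L/D)V²/2g = 17.38 m
Pipe 2: V = 4.262 m/s, Re = 9.78×10^5, ε/D = 2.81×10^-4, f = 0.01560, h_2 = f(L/D)V²/2g = 13.49 m
Series → Q common, losses add: H = Σh = 30.87 m

H ≈ 30.9 m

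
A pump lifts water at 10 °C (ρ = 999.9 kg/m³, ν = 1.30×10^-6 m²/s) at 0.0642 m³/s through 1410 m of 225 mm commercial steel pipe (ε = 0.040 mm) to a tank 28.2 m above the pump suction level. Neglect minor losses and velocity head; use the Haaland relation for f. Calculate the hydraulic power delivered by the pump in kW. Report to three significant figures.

P_hyd ≈ 26.2 kW

V = 4Q/(πD²) = 1.615 m/s; Re = 2.79×10^5; ε/D = 1.78×10^-4; f = 0.01602
h_f = f(L/D)V²/2g = 13.34 m
Total head H = z + h_f = 28.2 + 13.34 = 41.54 m
P_hyd = ρgQH = 999.9·9.81·0.0642·41.54 = 26.16 kW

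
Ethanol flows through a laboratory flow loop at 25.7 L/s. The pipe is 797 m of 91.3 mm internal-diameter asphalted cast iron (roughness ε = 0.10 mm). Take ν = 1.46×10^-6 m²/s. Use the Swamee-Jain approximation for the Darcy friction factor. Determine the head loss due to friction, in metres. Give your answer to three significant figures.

V = 4Q/(πD²) = 4·0.0257/(π·0.0913²) = 3.926 m/s
Re = VD/ν = 3.926·0.0913/1.46×10^-6 = 2.45×10^5 → turbulent
ε/D = 0.10/91.3 = 0.00110
Swamee-Jain: f = 0.02133
h_f = f(L/D)V²/(2g) = 0.02133·(797/0.0913)·3.926²/(2·9.81) = 146.2 m

h_f ≈ 146 m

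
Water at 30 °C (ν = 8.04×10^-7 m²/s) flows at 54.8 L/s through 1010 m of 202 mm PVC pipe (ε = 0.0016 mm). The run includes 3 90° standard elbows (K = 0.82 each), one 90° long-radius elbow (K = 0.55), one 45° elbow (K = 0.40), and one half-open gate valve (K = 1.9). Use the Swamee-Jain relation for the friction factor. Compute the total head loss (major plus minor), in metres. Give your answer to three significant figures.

V = 4Q/(πD²) = 1.710 m/s; V²/2g = 0.1490 m
Re = 4.30×10^5, ε/D = 7.92×10^-6 → f = 0.01357 (Swamee-Jain)
Major: h_f = f(L/D)·V²/2g = 0.01357·5000·0.1490 = 10.11 m
Minor: ΣK = 5.31; h_m = ΣK·V²/2g = 0.7914 m
Total H_L = 10.11 + 0.7914 = 10.90 m

H_L ≈ 10.9 m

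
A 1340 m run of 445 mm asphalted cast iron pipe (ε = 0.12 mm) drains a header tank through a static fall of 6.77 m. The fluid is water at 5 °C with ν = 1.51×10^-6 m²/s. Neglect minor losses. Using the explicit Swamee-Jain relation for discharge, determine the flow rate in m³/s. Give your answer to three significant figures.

Swamee-Jain (Type II): Q = -0.965·√(gD⁵h_f/L)·ln[ε/(3.7D) + √(3.17ν²L/(gD³h_f))]
√(gD⁵h_f/L) = √(9.81·0.445⁵·6.77/1340) = 0.02941
ε/(3.7D) = 7.29×10^-5; √(3.17ν²L/(gD³h_f)) = 4.07×10^-5
Q = -0.965·0.02941·ln(1.136×10^-4) = 0.2578 m³/s
Check: V = 1.66 m/s, Re = 4.88×10^5, f = 0.01615, h_f = 6.81 m ≈ 6.77 m ✓

Q ≈ 0.258 m³/s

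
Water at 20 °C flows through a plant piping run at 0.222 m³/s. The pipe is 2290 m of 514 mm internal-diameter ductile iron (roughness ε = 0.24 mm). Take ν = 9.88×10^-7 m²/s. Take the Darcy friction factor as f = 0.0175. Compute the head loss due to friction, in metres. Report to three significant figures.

h_f ≈ 4.55 m

V = 4Q/(πD²) = 4·0.222/(π·0.514²) = 1.070 m/s
h_f = f(L/D)V²/(2g) = 0.01750·(2290/0.514)·1.070²/(2·9.81) = 4.549 m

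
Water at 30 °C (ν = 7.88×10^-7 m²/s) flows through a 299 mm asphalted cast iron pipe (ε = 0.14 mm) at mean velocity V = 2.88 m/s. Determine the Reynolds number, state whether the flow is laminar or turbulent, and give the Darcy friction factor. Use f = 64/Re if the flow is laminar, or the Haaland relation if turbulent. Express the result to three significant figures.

Re = VD/ν = 2.880·0.299/7.88×10^-7 = 1.09×10^6
Re > 4000 → turbulent; ε/D = 4.68×10^-4
Haaland: f = 0.01691

Re ≈ 1.09×10^6; turbulent; f ≈ 0.0169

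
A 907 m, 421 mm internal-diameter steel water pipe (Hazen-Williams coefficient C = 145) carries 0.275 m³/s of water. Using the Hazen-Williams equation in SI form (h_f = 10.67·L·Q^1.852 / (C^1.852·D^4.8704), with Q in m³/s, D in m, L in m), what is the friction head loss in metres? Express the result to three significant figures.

h_f ≈ 5.95 m

h_f = 10.67·907·0.275^1.852 / (145^1.852·0.421^4.8704) = 5.949 m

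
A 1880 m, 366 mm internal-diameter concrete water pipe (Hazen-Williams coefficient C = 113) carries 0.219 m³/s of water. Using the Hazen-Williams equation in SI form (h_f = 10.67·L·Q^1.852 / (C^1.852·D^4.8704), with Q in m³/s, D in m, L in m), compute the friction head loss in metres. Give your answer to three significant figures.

h_f ≈ 25.4 m

h_f = 10.67·1880·0.219^1.852 / (113^1.852·0.366^4.8704) = 25.38 m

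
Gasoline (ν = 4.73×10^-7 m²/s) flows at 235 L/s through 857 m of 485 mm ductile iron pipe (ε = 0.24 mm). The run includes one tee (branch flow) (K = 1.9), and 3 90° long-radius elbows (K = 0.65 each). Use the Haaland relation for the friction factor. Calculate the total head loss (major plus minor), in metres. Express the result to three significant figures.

V = 4Q/(πD²) = 1.272 m/s; V²/2g = 0.08247 m
Re = 1.30×10^6, ε/D = 4.95×10^-4 → f = 0.01704 (Haaland)
Major: h_f = f(L/D)·V²/2g = 0.01704·1767·0.08247 = 2.483 m
Minor: ΣK = 3.85; h_m = ΣK·V²/2g = 0.3175 m
Total H_L = 2.483 + 0.3175 = 2.800 m

H_L ≈ 2.80 m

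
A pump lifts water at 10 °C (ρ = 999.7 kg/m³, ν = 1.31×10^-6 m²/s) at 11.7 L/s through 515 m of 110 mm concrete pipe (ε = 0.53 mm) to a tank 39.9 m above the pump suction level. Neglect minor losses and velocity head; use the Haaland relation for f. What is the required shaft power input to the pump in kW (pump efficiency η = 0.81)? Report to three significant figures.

P_shaft ≈ 7.24 kW

V = 4Q/(πD²) = 1.231 m/s; Re = 1.03×10^5; ε/D = 0.00482; f = 0.03093
h_f = f(L/D)V²/2g = 11.19 m
Total head H = z + h_f = 39.9 + 11.19 = 51.09 m
P_hyd = ρgQH = 999.7·9.81·0.0117·51.09 = 5.862 kW
P_shaft = P_hyd/η = 5.862/0.81 = 7.237 kW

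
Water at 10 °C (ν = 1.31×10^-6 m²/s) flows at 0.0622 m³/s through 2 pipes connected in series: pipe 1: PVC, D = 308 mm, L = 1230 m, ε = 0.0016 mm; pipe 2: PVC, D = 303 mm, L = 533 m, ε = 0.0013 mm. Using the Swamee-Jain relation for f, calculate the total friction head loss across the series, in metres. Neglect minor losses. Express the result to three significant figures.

H ≈ 3.26 m

Pipe 1: V = 0.8348 m/s, Re = 1.96×10^5, ε/D = 5.19×10^-6, f = 0.01564, h_1 = f(L/D)V²/2g = 2.218 m
Pipe 2: V = 0.8626 m/s, Re = 2.00×10^5, ε/D = 4.29×10^-6, f = 0.01558, h_2 = f(L/D)V²/2g = 1.039 m
Series → Q common, losses add: H = Σh = 3.257 m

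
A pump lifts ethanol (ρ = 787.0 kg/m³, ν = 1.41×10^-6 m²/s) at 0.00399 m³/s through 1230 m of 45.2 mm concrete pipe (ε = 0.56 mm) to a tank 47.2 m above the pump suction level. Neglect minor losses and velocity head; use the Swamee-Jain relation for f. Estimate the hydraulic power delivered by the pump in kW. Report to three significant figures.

V = 4Q/(πD²) = 2.487 m/s; Re = 7.97×10^4; ε/D = 0.0124; f = 0.04174
h_f = f(L/D)V²/2g = 358.0 m
Total head H = z + h_f = 47.2 + 358.0 = 405.2 m
P_hyd = ρgQH = 787.0·9.81·0.00399·405.2 = 12.48 kW

P_hyd ≈ 12.5 kW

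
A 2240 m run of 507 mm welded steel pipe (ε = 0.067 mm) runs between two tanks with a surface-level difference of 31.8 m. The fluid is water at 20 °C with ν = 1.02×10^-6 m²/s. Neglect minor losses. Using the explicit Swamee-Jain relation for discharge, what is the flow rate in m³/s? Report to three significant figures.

Q ≈ 0.654 m³/s

Swamee-Jain (Type II): Q = -0.965·√(gD⁵h_f/L)·ln[ε/(3.7D) + √(3.17ν²L/(gD³h_f))]
√(gD⁵h_f/L) = √(9.81·0.507⁵·31.8/2240) = 0.06830
ε/(3.7D) = 3.57×10^-5; √(3.17ν²L/(gD³h_f)) = 1.35×10^-5
Q = -0.965·0.06830·ln(4.920×10^-5) = 0.6538 m³/s
Check: V = 3.24 m/s, Re = 1.61×10^6, f = 0.01355, h_f = 32.0 m ≈ 31.8 m ✓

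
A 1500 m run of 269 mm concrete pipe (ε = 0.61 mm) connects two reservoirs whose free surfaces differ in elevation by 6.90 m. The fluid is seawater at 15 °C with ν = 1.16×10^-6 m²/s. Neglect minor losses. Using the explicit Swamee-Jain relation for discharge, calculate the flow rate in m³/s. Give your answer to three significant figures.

Q ≈ 0.0561 m³/s

Swamee-Jain (Type II): Q = -0.965·√(gD⁵h_f/L)·ln[ε/(3.7D) + √(3.17ν²L/(gD³h_f))]
√(gD⁵h_f/L) = √(9.81·0.269⁵·6.90/1500) = 0.007972
ε/(3.7D) = 6.13×10^-4; √(3.17ν²L/(gD³h_f)) = 6.97×10^-5
Q = -0.965·0.007972·ln(6.826×10^-4) = 0.05608 m³/s
Check: V = 0.987 m/s, Re = 2.29×10^5, f = 0.02511, h_f = 6.95 m ≈ 6.90 m ✓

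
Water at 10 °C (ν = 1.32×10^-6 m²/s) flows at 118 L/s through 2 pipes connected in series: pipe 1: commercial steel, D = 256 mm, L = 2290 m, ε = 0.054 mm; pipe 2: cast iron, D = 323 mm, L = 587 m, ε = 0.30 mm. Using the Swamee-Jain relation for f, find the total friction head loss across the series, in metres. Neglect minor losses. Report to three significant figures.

Pipe 1: V = 2.293 m/s, Re = 4.45×10^5, ε/D = 2.11×10^-4, f = 0.01577, h_1 = f(L/D)V²/2g = 37.79 m
Pipe 2: V = 1.440 m/s, Re = 3.52×10^5, ε/D = 9.29×10^-4, f = 0.02030, h_2 = f(L/D)V²/2g = 3.899 m
Series → Q common, losses add: H = Σh = 41.69 m

H ≈ 41.7 m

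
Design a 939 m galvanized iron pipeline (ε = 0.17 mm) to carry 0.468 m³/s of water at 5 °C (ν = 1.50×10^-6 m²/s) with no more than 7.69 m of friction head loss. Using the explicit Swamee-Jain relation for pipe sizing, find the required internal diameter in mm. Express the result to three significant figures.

Swamee-Jain (Type III): D = 0.66·[ε^1.25·(LQ²/(gh_f))^4.75 + ν·Q^9.4·(L/(gh_f))^5.2]^0.04
LQ²/(gh_f) = 2.726; L/(gh_f) = 12.45
Term 1 = ε^1.25·(…)^4.75 = 0.00227; Term 2 = ν·Q^9.4·(…)^5.2 = 5.90×10^-4
D = 0.66·(0.00227 + 5.90×10^-4)^0.04 = 0.5222 m = 522 mm
Check: V = 2.19 m/s, Re = 7.61×10^5, f = 0.01618, h_f = 7.08 m ≈ 7.69 m ✓

D ≈ 522 mm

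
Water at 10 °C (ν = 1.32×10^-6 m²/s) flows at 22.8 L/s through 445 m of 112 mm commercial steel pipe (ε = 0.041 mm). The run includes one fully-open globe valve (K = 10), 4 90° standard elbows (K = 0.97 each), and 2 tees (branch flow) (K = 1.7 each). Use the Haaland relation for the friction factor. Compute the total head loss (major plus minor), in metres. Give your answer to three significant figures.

H_L ≈ 24.2 m

V = 4Q/(πD²) = 2.314 m/s; V²/2g = 0.2730 m
Re = 1.96×10^5, ε/D = 3.66×10^-4 → f = 0.01793 (Haaland)
Major: h_f = f(L/D)·V²/2g = 0.01793·3973·0.2730 = 19.45 m
Minor: ΣK = 17.3; h_m = ΣK·V²/2g = 4.717 m
Total H_L = 19.45 + 4.717 = 24.17 m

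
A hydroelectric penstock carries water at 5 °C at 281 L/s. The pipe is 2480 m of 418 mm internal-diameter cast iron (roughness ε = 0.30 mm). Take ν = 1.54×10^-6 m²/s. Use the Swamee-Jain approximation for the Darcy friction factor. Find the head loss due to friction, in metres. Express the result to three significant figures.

V = 4Q/(πD²) = 4·0.281/(π·0.418²) = 2.048 m/s
Re = VD/ν = 2.048·0.418/1.54×10^-6 = 5.56×10^5 → turbulent
ε/D = 0.30/418 = 7.18×10^-4
Swamee-Jain: f = 0.01894
h_f = f(L/D)V²/(2g) = 0.01894·(2480/0.418)·2.048²/(2·9.81) = 24.02 m

h_f ≈ 24.0 m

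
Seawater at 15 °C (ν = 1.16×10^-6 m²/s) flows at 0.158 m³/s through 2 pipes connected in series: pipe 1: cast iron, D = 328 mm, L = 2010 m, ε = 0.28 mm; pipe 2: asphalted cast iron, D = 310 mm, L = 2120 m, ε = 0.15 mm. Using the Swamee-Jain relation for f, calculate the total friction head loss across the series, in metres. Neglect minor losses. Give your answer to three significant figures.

Pipe 1: V = 1.870 m/s, Re = 5.29×10^5, ε/D = 8.54×10^-4, f = 0.01965, h_1 = f(L/D)V²/2g = 21.46 m
Pipe 2: V = 2.093 m/s, Re = 5.59×10^5, ε/D = 4.84×10^-4, f = 0.01758, h_2 = f(L/D)V²/2g = 26.85 m
Series → Q common, losses add: H = Σh = 48.31 m

H ≈ 48.3 m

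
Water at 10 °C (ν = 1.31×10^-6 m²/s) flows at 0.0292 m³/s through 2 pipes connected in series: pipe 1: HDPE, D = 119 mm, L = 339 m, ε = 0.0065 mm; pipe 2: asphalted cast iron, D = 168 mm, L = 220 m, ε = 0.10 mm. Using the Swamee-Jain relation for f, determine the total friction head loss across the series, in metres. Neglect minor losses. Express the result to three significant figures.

Pipe 1: V = 2.625 m/s, Re = 2.38×10^5, ε/D = 5.46×10^-5, f = 0.01555, h_1 = f(L/D)V²/2g = 15.56 m
Pipe 2: V = 1.317 m/s, Re = 1.69×10^5, ε/D = 5.95×10^-4, f = 0.01970, h_2 = f(L/D)V²/2g = 2.282 m
Series → Q common, losses add: H = Σh = 17.84 m

H ≈ 17.8 m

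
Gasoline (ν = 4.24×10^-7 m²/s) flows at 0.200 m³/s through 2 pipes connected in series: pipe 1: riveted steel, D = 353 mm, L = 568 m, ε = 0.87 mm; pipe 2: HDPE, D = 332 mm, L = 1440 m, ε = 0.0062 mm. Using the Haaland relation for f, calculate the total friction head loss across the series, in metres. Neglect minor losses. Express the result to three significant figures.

H ≈ 21.5 m

Pipe 1: V = 2.044 m/s, Re = 1.70×10^6, ε/D = 0.00246, f = 0.02491, h_1 = f(L/D)V²/2g = 8.532 m
Pipe 2: V = 2.310 m/s, Re = 1.81×10^6, ε/D = 1.87×10^-5, f = 0.01103, h_2 = f(L/D)V²/2g = 13.02 m
Series → Q common, losses add: H = Σh = 21.55 m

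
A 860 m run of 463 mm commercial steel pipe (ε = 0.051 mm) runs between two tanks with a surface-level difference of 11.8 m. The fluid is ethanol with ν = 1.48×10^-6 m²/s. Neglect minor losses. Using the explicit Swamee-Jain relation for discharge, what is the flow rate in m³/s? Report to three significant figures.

Swamee-Jain (Type II): Q = -0.965·√(gD⁵h_f/L)·ln[ε/(3.7D) + √(3.17ν²L/(gD³h_f))]
√(gD⁵h_f/L) = √(9.81·0.463⁵·11.8/860) = 0.05352
ε/(3.7D) = 2.98×10^-5; √(3.17ν²L/(gD³h_f)) = 2.28×10^-5
Q = -0.965·0.05352·ln(5.257×10^-5) = 0.5089 m³/s
Check: V = 3.02 m/s, Re = 9.45×10^5, f = 0.01372, h_f = 11.9 m ≈ 11.8 m ✓

Q ≈ 0.509 m³/s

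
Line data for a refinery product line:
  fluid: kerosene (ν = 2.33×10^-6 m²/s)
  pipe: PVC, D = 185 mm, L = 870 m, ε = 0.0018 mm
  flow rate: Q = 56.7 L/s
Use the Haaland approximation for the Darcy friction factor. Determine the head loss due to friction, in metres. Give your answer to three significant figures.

h_f ≈ 17.2 m

V = 4Q/(πD²) = 4·0.0567/(π·0.185²) = 2.109 m/s
Re = VD/ν = 2.109·0.185/2.33×10^-6 = 1.67×10^5 → turbulent
ε/D = 0.0018/185 = 9.73×10^-6
Haaland: f = 0.01610
h_f = f(L/D)V²/(2g) = 0.01610·(870/0.185)·2.109²/(2·9.81) = 17.17 m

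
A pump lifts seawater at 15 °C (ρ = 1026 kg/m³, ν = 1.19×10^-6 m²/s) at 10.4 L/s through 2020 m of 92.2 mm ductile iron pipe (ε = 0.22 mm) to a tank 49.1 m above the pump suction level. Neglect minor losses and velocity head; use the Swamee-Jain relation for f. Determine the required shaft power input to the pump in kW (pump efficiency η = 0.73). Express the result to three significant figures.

V = 4Q/(πD²) = 1.558 m/s; Re = 1.21×10^5; ε/D = 0.00239; f = 0.02605
h_f = f(L/D)V²/2g = 70.58 m
Total head H = z + h_f = 49.1 + 70.58 = 119.7 m
P_hyd = ρgQH = 1026·9.81·0.0104·119.7 = 12.53 kW
P_shaft = P_hyd/η = 12.53/0.73 = 17.16 kW

P_shaft ≈ 17.2 kW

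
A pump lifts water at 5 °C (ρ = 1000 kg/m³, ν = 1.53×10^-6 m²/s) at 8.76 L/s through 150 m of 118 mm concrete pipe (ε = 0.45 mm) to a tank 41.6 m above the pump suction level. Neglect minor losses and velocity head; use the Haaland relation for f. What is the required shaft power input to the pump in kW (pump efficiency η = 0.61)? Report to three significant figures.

V = 4Q/(πD²) = 0.8010 m/s; Re = 6.18×10^4; ε/D = 0.00381; f = 0.02967
h_f = f(L/D)V²/2g = 1.234 m
Total head H = z + h_f = 41.6 + 1.234 = 42.83 m
P_hyd = ρgQH = 1000·9.81·0.00876·42.83 = 3.681 kW
P_shaft = P_hyd/η = 3.681/0.61 = 6.034 kW

P_shaft ≈ 6.03 kW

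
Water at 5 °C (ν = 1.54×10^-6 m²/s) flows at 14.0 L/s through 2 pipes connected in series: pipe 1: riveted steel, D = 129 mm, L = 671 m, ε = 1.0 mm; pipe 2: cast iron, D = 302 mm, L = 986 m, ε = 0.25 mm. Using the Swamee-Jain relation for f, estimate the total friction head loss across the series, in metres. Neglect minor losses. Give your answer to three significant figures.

Pipe 1: V = 1.071 m/s, Re = 8.97×10^4, ε/D = 0.00775, f = 0.03589, h_1 = f(L/D)V²/2g = 10.92 m
Pipe 2: V = 0.1954 m/s, Re = 3.83×10^4, ε/D = 8.28×10^-4, f = 0.02465, h_2 = f(L/D)V²/2g = 0.1567 m
Series → Q common, losses add: H = Σh = 11.08 m

H ≈ 11.1 m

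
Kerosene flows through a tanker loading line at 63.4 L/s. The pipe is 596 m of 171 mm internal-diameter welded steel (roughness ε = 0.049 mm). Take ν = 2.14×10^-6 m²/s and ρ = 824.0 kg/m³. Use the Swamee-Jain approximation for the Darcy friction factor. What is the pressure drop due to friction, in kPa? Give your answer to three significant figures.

Δp ≈ 192 kPa

V = 4Q/(πD²) = 4·0.0634/(π·0.171²) = 2.761 m/s
Re = VD/ν = 2.761·0.171/2.14×10^-6 = 2.21×10^5 → turbulent
ε/D = 0.049/171 = 2.87×10^-4
Swamee-Jain: f = 0.01751
h_f = f(L/D)V²/(2g) = 0.01751·(596/0.171)·2.761²/(2·9.81) = 23.71 m
Δp = ρg·h_f = 824.0·9.81·23.71 = 191.6 kPa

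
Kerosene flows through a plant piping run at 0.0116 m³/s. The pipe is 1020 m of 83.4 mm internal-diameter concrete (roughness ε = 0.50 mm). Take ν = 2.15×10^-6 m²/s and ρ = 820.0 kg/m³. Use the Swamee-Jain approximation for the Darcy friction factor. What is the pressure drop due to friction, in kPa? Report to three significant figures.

Δp ≈ 755 kPa

V = 4Q/(πD²) = 4·0.0116/(π·0.0834²) = 2.123 m/s
Re = VD/ν = 2.123·0.0834/2.15×10^-6 = 8.24×10^4 → turbulent
ε/D = 0.50/83.4 = 0.00600
Swamee-Jain: f = 0.03340
h_f = f(L/D)V²/(2g) = 0.03340·(1020/0.0834)·2.123²/(2·9.81) = 93.87 m
Δp = ρg·h_f = 820.0·9.81·93.87 = 755.1 kPa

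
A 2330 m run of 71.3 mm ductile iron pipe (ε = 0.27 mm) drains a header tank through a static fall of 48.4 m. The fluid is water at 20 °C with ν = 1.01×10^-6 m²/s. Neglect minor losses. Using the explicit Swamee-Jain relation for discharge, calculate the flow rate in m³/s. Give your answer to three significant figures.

Swamee-Jain (Type II): Q = -0.965·√(gD⁵h_f/L)·ln[ε/(3.7D) + √(3.17ν²L/(gD³h_f))]
√(gD⁵h_f/L) = √(9.81·0.0713⁵·48.4/2330) = 6.128×10^-4
ε/(3.7D) = 0.00102; √(3.17ν²L/(gD³h_f)) = 2.09×10^-4
Q = -0.965·6.128×10^-4·ln(0.001233) = 0.003961 m³/s
Check: V = 0.992 m/s, Re = 7.00×10^4, f = 0.02983, h_f = 48.9 m ≈ 48.4 m ✓

Q ≈ 0.00396 m³/s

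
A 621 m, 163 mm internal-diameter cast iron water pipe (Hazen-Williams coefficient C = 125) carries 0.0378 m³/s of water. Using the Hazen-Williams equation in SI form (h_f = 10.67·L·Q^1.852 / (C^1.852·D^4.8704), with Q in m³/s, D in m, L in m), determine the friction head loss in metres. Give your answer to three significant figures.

h_f = 10.67·621·0.0378^1.852 / (125^1.852·0.163^4.8704) = 13.81 m

h_f ≈ 13.8 m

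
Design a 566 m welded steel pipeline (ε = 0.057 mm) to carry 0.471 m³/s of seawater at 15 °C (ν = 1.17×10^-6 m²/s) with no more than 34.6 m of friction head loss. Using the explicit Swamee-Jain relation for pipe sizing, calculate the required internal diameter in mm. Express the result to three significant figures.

Swamee-Jain (Type III): D = 0.66·[ε^1.25·(LQ²/(gh_f))^4.75 + ν·Q^9.4·(L/(gh_f))^5.2]^0.04
LQ²/(gh_f) = 0.3699; L/(gh_f) = 1.668
Term 1 = ε^1.25·(…)^4.75 = 4.40×10^-8; Term 2 = ν·Q^9.4·(…)^5.2 = 1.41×10^-8
D = 0.66·(4.40×10^-8 + 1.41×10^-8)^0.04 = 0.3389 m = 339 mm
Check: V = 5.22 m/s, Re = 1.51×10^6, f = 0.01408, h_f = 32.7 m ≈ 34.6 m ✓

D ≈ 339 mm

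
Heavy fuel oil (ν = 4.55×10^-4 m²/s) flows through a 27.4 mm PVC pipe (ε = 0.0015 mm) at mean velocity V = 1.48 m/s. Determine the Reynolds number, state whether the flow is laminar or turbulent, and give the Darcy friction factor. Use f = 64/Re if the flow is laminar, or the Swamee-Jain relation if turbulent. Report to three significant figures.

Re ≈ 89.1; laminar; f = 64/Re ≈ 0.718

Re = VD/ν = 1.480·0.0274/4.55×10^-4 = 89.1
Re < 2300 → laminar → f = 64/Re = 0.7181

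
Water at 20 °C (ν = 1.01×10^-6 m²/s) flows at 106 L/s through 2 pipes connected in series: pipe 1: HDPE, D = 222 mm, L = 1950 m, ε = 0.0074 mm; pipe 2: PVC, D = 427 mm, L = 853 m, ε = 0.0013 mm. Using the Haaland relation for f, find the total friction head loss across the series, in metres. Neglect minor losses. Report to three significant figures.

H ≈ 44.8 m

Pipe 1: V = 2.738 m/s, Re = 6.02×10^5, ε/D = 3.33×10^-5, f = 0.01310, h_1 = f(L/D)V²/2g = 43.97 m
Pipe 2: V = 0.7402 m/s, Re = 3.13×10^5, ε/D = 3.04×10^-6, f = 0.01425, h_2 = f(L/D)V²/2g = 0.7952 m
Series → Q common, losses add: H = Σh = 44.76 m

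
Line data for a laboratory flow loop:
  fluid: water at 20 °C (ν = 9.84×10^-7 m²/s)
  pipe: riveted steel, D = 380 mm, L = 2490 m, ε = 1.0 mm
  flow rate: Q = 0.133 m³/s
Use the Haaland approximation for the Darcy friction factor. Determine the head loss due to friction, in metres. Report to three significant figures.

V = 4Q/(πD²) = 4·0.133/(π·0.380²) = 1.173 m/s
Re = VD/ν = 1.173·0.380/9.84×10^-7 = 4.53×10^5 → turbulent
ε/D = 1.0/380 = 0.00263
Haaland: f = 0.02557
h_f = f(L/D)V²/(2g) = 0.02557·(2490/0.380)·1.173²/(2·9.81) = 11.75 m

h_f ≈ 11.7 m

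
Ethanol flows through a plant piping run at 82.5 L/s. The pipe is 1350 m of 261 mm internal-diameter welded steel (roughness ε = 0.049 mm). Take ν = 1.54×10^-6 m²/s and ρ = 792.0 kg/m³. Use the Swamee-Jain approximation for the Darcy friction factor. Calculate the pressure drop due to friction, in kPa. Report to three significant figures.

Δp ≈ 80.2 kPa

V = 4Q/(πD²) = 4·0.0825/(π·0.261²) = 1.542 m/s
Re = VD/ν = 1.542·0.261/1.54×10^-6 = 2.61×10^5 → turbulent
ε/D = 0.049/261 = 1.88×10^-4
Swamee-Jain: f = 0.01647
h_f = f(L/D)V²/(2g) = 0.01647·(1350/0.261)·1.542²/(2·9.81) = 10.33 m
Δp = ρg·h_f = 792.0·9.81·10.33 = 80.24 kPa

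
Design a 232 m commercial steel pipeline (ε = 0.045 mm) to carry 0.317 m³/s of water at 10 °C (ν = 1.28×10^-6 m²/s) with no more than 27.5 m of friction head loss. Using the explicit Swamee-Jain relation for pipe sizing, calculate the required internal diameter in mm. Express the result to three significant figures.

D ≈ 254 mm

Swamee-Jain (Type III): D = 0.66·[ε^1.25·(LQ²/(gh_f))^4.75 + ν·Q^9.4·(L/(gh_f))^5.2]^0.04
LQ²/(gh_f) = 0.08642; L/(gh_f) = 0.8600
Term 1 = ε^1.25·(…)^4.75 = 3.28×10^-11; Term 2 = ν·Q^9.4·(…)^5.2 = 1.19×10^-11
D = 0.66·(3.28×10^-11 + 1.19×10^-11)^0.04 = 0.2544 m = 254 mm
Check: V = 6.24 m/s, Re = 1.24×10^6, f = 0.01433, h_f = 25.9 m ≈ 27.5 m ✓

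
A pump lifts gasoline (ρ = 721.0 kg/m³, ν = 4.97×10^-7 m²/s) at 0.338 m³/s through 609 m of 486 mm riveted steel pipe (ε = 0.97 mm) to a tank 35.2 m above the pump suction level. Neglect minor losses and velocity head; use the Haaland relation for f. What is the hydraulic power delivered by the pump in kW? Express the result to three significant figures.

V = 4Q/(πD²) = 1.822 m/s; Re = 1.78×10^6; ε/D = 0.00200; f = 0.02355
h_f = f(L/D)V²/2g = 4.992 m
Total head H = z + h_f = 35.2 + 4.992 = 40.19 m
P_hyd = ρgQH = 721.0·9.81·0.338·40.19 = 96.09 kW

P_hyd ≈ 96.1 kW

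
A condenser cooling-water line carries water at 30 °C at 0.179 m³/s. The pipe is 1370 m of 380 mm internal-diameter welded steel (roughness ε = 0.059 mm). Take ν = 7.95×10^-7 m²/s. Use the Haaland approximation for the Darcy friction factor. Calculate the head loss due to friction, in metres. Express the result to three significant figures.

V = 4Q/(πD²) = 4·0.179/(π·0.380²) = 1.578 m/s
Re = VD/ν = 1.578·0.380/7.95×10^-7 = 7.54×10^5 → turbulent
ε/D = 0.059/380 = 1.55×10^-4
Haaland: f = 0.01435
h_f = f(L/D)V²/(2g) = 0.01435·(1370/0.380)·1.578²/(2·9.81) = 6.567 m

h_f ≈ 6.57 m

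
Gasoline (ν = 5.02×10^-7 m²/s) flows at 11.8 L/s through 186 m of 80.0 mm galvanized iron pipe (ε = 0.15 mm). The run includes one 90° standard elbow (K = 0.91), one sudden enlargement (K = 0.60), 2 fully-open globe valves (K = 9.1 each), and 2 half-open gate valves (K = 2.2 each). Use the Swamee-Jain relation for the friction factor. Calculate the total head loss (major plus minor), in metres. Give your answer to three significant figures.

H_L ≈ 22.2 m

V = 4Q/(πD²) = 2.348 m/s; V²/2g = 0.2809 m
Re = 3.74×10^5, ε/D = 0.00187 → f = 0.02367 (Swamee-Jain)
Major: h_f = f(L/D)·V²/2g = 0.02367·2325·0.2809 = 15.46 m
Minor: ΣK = 24.1; h_m = ΣK·V²/2g = 6.772 m
Total H_L = 15.46 + 6.772 = 22.23 m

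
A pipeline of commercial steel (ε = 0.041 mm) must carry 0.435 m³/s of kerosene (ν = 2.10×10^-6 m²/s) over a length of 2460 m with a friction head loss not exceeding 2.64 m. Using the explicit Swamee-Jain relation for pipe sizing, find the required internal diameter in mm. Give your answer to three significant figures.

Swamee-Jain (Type III): D = 0.66·[ε^1.25·(LQ²/(gh_f))^4.75 + ν·Q^9.4·(L/(gh_f))^5.2]^0.04
LQ²/(gh_f) = 17.97; L/(gh_f) = 94.99
Term 1 = ε^1.25·(…)^4.75 = 2.99; Term 2 = ν·Q^9.4·(…)^5.2 = 16.1
D = 0.66·(2.99 + 16.1)^0.04 = 0.7427 m = 743 mm
Check: V = 1.00 m/s, Re = 3.55×10^5, f = 0.01461, h_f = 2.49 m ≈ 2.64 m ✓

D ≈ 743 mm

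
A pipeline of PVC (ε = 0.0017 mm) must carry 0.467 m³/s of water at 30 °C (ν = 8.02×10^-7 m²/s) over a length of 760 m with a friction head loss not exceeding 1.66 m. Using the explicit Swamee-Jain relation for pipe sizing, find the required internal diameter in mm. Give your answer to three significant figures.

Swamee-Jain (Type III): D = 0.66·[ε^1.25·(LQ²/(gh_f))^4.75 + ν·Q^9.4·(L/(gh_f))^5.2]^0.04
LQ²/(gh_f) = 10.18; L/(gh_f) = 46.67
Term 1 = ε^1.25·(…)^4.75 = 0.00375; Term 2 = ν·Q^9.4·(…)^5.2 = 0.298
D = 0.66·(0.00375 + 0.298)^0.04 = 0.6291 m = 629 mm
Check: V = 1.50 m/s, Re = 1.18×10^6, f = 0.01137, h_f = 1.58 m ≈ 1.66 m ✓

D ≈ 629 mm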